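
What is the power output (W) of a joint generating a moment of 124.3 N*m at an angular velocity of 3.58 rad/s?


P = M * omega
P = 124.3 * 3.58
P = 444.9940


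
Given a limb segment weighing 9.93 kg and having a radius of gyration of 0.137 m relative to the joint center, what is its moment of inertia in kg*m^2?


I = m * k^2
I = 9.93 * 0.137^2
k^2 = 0.0188
I = 0.1864


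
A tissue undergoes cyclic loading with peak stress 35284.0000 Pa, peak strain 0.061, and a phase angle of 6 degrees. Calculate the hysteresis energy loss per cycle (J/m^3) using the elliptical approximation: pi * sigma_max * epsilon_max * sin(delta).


E_loss = pi * sigma_max * epsilon_max * sin(delta)
delta = 6 deg = 0.1047 rad
sin(delta) = 0.1045
E_loss = pi * 35284.0000 * 0.061 * 0.1045
E_loss = 706.7928


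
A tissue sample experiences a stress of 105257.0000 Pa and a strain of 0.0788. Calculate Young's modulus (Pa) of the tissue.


E = stress / strain
E = 105257.0000 / 0.0788
E = 1.3357e+06


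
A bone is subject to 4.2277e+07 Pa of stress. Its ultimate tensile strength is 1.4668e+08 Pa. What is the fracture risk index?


FRI = applied / ultimate
FRI = 4.2277e+07 / 1.4668e+08
FRI = 0.2882


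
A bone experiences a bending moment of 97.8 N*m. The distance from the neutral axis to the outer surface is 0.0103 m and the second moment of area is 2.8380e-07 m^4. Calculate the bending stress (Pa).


sigma = M * c / I
sigma = 97.8 * 0.0103 / 2.8380e-07
M * c = 1.0073
sigma = 3.5495e+06


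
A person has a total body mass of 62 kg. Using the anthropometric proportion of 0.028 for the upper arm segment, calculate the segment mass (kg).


m_segment = body_mass * fraction
m_segment = 62 * 0.028
m_segment = 1.7360


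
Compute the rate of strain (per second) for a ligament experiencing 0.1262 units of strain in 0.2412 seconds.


strain_rate = delta_strain / delta_t
strain_rate = 0.1262 / 0.2412
strain_rate = 0.5232


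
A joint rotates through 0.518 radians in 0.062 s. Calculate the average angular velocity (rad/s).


omega = delta_theta / delta_t
omega = 0.518 / 0.062
omega = 8.3548


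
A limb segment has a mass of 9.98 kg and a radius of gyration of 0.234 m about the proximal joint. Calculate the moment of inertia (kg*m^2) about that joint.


I = m * k^2
I = 9.98 * 0.234^2
k^2 = 0.0548
I = 0.5465


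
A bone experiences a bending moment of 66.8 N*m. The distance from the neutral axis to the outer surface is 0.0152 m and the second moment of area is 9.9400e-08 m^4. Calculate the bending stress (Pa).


sigma = M * c / I
sigma = 66.8 * 0.0152 / 9.9400e-08
M * c = 1.0154
sigma = 1.0215e+07


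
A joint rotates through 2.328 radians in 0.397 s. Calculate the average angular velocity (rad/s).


omega = delta_theta / delta_t
omega = 2.328 / 0.397
omega = 5.8640


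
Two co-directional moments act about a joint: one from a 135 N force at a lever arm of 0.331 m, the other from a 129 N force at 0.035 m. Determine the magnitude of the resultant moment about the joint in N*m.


M = F1 * d1 + F2 * d2
M = 135 * 0.331 + 129 * 0.035
M = 44.6850 + 4.5150
M = 49.2000


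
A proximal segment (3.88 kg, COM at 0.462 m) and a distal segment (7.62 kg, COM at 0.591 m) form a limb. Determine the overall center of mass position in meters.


COM = (m1*x1 + m2*x2) / (m1 + m2)
COM = (3.88*0.462 + 7.62*0.591) / (3.88 + 7.62)
Numerator = 6.2960
Denominator = 11.5000
COM = 0.5475


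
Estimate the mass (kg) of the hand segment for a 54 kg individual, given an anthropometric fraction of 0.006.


m_segment = body_mass * fraction
m_segment = 54 * 0.006
m_segment = 0.3240


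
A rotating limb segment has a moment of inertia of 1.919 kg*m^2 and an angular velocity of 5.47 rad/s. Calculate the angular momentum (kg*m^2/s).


L = I * omega
L = 1.919 * 5.47
L = 10.4969


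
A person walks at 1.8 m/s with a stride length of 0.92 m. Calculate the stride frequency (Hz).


f = v / stride_length
f = 1.8 / 0.92
f = 1.9565


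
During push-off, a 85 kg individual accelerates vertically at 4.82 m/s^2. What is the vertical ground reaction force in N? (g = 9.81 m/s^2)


GRF = m * (g + a)
GRF = 85 * (9.81 + 4.82)
GRF = 85 * 14.6300
GRF = 1243.5500


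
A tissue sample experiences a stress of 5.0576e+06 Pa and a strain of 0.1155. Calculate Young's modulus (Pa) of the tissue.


E = stress / strain
E = 5.0576e+06 / 0.1155
E = 4.3789e+07


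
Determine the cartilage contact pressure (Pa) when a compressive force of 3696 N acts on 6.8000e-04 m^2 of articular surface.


P = F / A
P = 3696 / 6.8000e-04
P = 5.4353e+06


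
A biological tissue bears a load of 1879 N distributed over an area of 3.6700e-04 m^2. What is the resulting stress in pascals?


stress = F / A
stress = 1879 / 3.6700e-04
stress = 5.1199e+06


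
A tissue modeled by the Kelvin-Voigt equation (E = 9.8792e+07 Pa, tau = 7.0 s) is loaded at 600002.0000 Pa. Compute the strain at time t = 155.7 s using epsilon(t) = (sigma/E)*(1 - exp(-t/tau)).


epsilon(t) = (sigma/E) * (1 - exp(-t/tau))
sigma/E = 600002.0000 / 9.8792e+07 = 0.0061
exp(-t/tau) = exp(-155.7 / 7.0) = 2.1880e-10
epsilon = 0.0061 * (1 - 2.1880e-10)
epsilon = 0.0061


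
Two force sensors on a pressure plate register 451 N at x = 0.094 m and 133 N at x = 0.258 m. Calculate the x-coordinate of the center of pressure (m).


COP_x = (F1*x1 + F2*x2) / (F1 + F2)
COP_x = (451*0.094 + 133*0.258) / (451 + 133)
Numerator = 76.7080
Denominator = 584
COP_x = 0.1313


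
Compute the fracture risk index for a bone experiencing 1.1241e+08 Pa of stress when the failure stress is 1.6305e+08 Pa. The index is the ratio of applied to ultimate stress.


FRI = applied / ultimate
FRI = 1.1241e+08 / 1.6305e+08
FRI = 0.6894


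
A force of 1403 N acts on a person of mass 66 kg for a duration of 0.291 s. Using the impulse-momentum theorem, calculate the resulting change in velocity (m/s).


J = F * dt = 1403 * 0.291 = 408.2730 N*s
delta_v = J / m
delta_v = 408.2730 / 66
delta_v = 6.1860


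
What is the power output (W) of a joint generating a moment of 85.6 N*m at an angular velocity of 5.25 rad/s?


P = M * omega
P = 85.6 * 5.25
P = 449.4000


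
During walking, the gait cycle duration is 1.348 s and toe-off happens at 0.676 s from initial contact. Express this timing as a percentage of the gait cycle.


pct = (event_time / cycle_time) * 100
pct = (0.676 / 1.348) * 100
ratio = 0.5015
pct = 50.1484


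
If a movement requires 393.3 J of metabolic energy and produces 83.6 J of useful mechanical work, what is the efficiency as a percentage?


eta = (W_mech / E_meta) * 100
eta = (83.6 / 393.3) * 100
ratio = 0.2126
eta = 21.2560


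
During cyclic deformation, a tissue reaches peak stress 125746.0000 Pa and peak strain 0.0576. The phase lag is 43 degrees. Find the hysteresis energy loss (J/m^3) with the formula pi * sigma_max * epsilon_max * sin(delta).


E_loss = pi * sigma_max * epsilon_max * sin(delta)
delta = 43 deg = 0.7505 rad
sin(delta) = 0.6820
E_loss = pi * 125746.0000 * 0.0576 * 0.6820
E_loss = 15518.5045


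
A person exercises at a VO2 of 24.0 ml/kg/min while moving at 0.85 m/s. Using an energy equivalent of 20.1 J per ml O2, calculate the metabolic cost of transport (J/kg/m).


Power per kg = VO2 * 20.1 / 60
Power per kg = 24.0 * 20.1 / 60 = 8.0400 W/kg
Cost = power_per_kg / speed
Cost = 8.0400 / 0.85
Cost = 9.4588


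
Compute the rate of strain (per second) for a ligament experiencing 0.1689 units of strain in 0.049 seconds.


strain_rate = delta_strain / delta_t
strain_rate = 0.1689 / 0.049
strain_rate = 3.4469


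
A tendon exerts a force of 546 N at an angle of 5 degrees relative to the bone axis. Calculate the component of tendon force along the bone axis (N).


F_eff = F_tendon * cos(theta)
theta = 5 deg = 0.0873 rad
cos(theta) = 0.9962
F_eff = 546 * 0.9962
F_eff = 543.9223


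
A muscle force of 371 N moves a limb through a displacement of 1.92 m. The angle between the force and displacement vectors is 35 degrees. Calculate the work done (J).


W = F * d * cos(theta)
theta = 35 deg = 0.6109 rad
cos(theta) = 0.8192
W = 371 * 1.92 * 0.8192
W = 583.4984


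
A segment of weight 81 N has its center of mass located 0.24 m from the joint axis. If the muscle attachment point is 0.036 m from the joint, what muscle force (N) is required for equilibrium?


F_muscle = W * d_load / d_muscle
F_muscle = 81 * 0.24 / 0.036
Numerator = 19.4400
F_muscle = 540.0000


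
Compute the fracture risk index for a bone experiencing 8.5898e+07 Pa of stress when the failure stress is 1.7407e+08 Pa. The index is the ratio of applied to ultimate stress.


FRI = applied / ultimate
FRI = 8.5898e+07 / 1.7407e+08
FRI = 0.4935


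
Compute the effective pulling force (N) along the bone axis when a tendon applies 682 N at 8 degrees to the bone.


F_eff = F_tendon * cos(theta)
theta = 8 deg = 0.1396 rad
cos(theta) = 0.9903
F_eff = 682 * 0.9903
F_eff = 675.3628


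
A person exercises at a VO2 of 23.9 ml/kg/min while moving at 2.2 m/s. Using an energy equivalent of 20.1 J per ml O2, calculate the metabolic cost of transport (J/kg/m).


Power per kg = VO2 * 20.1 / 60
Power per kg = 23.9 * 20.1 / 60 = 8.0065 W/kg
Cost = power_per_kg / speed
Cost = 8.0065 / 2.2
Cost = 3.6393


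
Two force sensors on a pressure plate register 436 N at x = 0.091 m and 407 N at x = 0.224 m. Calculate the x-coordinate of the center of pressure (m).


COP_x = (F1*x1 + F2*x2) / (F1 + F2)
COP_x = (436*0.091 + 407*0.224) / (436 + 407)
Numerator = 130.8440
Denominator = 843
COP_x = 0.1552


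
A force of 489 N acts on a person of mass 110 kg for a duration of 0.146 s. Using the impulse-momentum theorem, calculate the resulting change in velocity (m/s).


J = F * dt = 489 * 0.146 = 71.3940 N*s
delta_v = J / m
delta_v = 71.3940 / 110
delta_v = 0.6490


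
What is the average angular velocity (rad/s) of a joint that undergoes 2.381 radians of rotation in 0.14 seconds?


omega = delta_theta / delta_t
omega = 2.381 / 0.14
omega = 17.0071


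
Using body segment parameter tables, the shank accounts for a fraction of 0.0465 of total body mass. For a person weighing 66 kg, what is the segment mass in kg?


m_segment = body_mass * fraction
m_segment = 66 * 0.0465
m_segment = 3.0690


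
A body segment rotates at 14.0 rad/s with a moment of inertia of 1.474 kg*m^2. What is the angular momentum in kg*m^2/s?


L = I * omega
L = 1.474 * 14.0
L = 20.6360


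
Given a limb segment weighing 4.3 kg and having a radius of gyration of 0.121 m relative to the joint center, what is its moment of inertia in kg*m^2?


I = m * k^2
I = 4.3 * 0.121^2
k^2 = 0.0146
I = 0.0630


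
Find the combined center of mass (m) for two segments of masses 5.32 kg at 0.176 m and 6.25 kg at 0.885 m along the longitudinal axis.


COM = (m1*x1 + m2*x2) / (m1 + m2)
COM = (5.32*0.176 + 6.25*0.885) / (5.32 + 6.25)
Numerator = 6.4676
Denominator = 11.5700
COM = 0.5590


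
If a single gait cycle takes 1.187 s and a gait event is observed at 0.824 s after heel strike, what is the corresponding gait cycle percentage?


pct = (event_time / cycle_time) * 100
pct = (0.824 / 1.187) * 100
ratio = 0.6942
pct = 69.4187


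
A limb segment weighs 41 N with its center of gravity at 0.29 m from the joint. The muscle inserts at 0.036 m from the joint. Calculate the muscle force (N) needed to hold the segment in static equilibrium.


F_muscle = W * d_load / d_muscle
F_muscle = 41 * 0.29 / 0.036
Numerator = 11.8900
F_muscle = 330.2778


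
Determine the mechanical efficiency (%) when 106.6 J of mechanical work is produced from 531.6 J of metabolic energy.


eta = (W_mech / E_meta) * 100
eta = (106.6 / 531.6) * 100
ratio = 0.2005
eta = 20.0527


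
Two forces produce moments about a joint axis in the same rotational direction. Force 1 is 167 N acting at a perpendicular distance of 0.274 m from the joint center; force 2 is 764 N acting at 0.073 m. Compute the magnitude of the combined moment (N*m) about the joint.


M = F1 * d1 + F2 * d2
M = 167 * 0.274 + 764 * 0.073
M = 45.7580 + 55.7720
M = 101.5300


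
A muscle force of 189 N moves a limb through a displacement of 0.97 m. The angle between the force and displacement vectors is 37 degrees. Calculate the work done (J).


W = F * d * cos(theta)
theta = 37 deg = 0.6458 rad
cos(theta) = 0.7986
W = 189 * 0.97 * 0.7986
W = 146.4138


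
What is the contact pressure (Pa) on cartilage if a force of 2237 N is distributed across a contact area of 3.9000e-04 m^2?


P = F / A
P = 2237 / 3.9000e-04
P = 5.7359e+06


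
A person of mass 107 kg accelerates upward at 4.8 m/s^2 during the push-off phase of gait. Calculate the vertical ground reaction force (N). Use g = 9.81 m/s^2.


GRF = m * (g + a)
GRF = 107 * (9.81 + 4.8)
GRF = 107 * 14.6100
GRF = 1563.2700


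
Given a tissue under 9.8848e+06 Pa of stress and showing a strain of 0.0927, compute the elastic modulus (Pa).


E = stress / strain
E = 9.8848e+06 / 0.0927
E = 1.0663e+08


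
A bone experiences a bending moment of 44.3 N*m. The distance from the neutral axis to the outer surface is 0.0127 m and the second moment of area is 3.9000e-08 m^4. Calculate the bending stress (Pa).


sigma = M * c / I
sigma = 44.3 * 0.0127 / 3.9000e-08
M * c = 0.5626
sigma = 1.4426e+07


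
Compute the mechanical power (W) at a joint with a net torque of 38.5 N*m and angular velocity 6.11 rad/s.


P = M * omega
P = 38.5 * 6.11
P = 235.2350


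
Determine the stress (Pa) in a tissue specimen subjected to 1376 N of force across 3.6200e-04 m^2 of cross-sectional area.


stress = F / A
stress = 1376 / 3.6200e-04
stress = 3.8011e+06


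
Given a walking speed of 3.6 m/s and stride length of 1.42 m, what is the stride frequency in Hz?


f = v / stride_length
f = 3.6 / 1.42
f = 2.5352


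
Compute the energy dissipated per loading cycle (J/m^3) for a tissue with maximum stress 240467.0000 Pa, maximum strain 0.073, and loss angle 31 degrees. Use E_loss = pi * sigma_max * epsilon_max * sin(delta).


E_loss = pi * sigma_max * epsilon_max * sin(delta)
delta = 31 deg = 0.5411 rad
sin(delta) = 0.5150
E_loss = pi * 240467.0000 * 0.073 * 0.5150
E_loss = 28403.2185


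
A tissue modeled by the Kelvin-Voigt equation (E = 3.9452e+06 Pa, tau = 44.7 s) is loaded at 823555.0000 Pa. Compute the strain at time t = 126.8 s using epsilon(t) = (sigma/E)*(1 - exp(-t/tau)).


epsilon(t) = (sigma/E) * (1 - exp(-t/tau))
sigma/E = 823555.0000 / 3.9452e+06 = 0.2087
exp(-t/tau) = exp(-126.8 / 44.7) = 0.0586
epsilon = 0.2087 * (1 - 0.0586)
epsilon = 0.1965


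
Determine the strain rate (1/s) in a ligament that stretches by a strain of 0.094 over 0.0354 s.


strain_rate = delta_strain / delta_t
strain_rate = 0.094 / 0.0354
strain_rate = 2.6554


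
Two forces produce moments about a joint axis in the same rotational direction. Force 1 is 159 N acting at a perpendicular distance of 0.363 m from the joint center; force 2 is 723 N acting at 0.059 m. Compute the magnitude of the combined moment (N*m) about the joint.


M = F1 * d1 + F2 * d2
M = 159 * 0.363 + 723 * 0.059
M = 57.7170 + 42.6570
M = 100.3740


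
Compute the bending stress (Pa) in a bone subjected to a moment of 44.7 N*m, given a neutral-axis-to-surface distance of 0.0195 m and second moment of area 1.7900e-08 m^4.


sigma = M * c / I
sigma = 44.7 * 0.0195 / 1.7900e-08
M * c = 0.8717
sigma = 4.8696e+07


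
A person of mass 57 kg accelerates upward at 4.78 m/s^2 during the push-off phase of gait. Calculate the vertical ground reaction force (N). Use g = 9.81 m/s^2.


GRF = m * (g + a)
GRF = 57 * (9.81 + 4.78)
GRF = 57 * 14.5900
GRF = 831.6300


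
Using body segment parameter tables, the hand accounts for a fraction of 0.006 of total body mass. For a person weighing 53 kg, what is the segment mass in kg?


m_segment = body_mass * fraction
m_segment = 53 * 0.006
m_segment = 0.3180


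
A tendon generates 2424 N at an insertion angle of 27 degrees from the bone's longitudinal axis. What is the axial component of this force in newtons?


F_eff = F_tendon * cos(theta)
theta = 27 deg = 0.4712 rad
cos(theta) = 0.8910
F_eff = 2424 * 0.8910
F_eff = 2159.7998


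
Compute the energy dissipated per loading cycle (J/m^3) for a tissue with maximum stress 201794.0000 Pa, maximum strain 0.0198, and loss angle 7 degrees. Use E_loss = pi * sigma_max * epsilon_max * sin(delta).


E_loss = pi * sigma_max * epsilon_max * sin(delta)
delta = 7 deg = 0.1222 rad
sin(delta) = 0.1219
E_loss = pi * 201794.0000 * 0.0198 * 0.1219
E_loss = 1529.7406


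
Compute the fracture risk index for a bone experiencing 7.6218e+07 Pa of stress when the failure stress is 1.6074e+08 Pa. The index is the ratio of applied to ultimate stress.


FRI = applied / ultimate
FRI = 7.6218e+07 / 1.6074e+08
FRI = 0.4742


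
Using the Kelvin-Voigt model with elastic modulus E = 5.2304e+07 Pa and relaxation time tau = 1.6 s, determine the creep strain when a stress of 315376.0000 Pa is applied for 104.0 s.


epsilon(t) = (sigma/E) * (1 - exp(-t/tau))
sigma/E = 315376.0000 / 5.2304e+07 = 0.0060
exp(-t/tau) = exp(-104.0 / 1.6) = 5.9001e-29
epsilon = 0.0060 * (1 - 5.9001e-29)
epsilon = 0.0060


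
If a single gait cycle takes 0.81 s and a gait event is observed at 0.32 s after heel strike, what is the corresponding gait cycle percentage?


pct = (event_time / cycle_time) * 100
pct = (0.32 / 0.81) * 100
ratio = 0.3951
pct = 39.5062


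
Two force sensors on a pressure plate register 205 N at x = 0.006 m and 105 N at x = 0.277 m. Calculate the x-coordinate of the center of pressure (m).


COP_x = (F1*x1 + F2*x2) / (F1 + F2)
COP_x = (205*0.006 + 105*0.277) / (205 + 105)
Numerator = 30.3150
Denominator = 310
COP_x = 0.0978


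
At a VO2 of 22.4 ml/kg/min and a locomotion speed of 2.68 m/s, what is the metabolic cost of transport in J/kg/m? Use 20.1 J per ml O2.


Power per kg = VO2 * 20.1 / 60
Power per kg = 22.4 * 20.1 / 60 = 7.5040 W/kg
Cost = power_per_kg / speed
Cost = 7.5040 / 2.68
Cost = 2.8000


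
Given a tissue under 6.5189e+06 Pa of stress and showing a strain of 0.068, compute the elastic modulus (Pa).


E = stress / strain
E = 6.5189e+06 / 0.068
E = 9.5866e+07


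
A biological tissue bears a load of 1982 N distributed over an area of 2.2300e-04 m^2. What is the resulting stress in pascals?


stress = F / A
stress = 1982 / 2.2300e-04
stress = 8.8879e+06


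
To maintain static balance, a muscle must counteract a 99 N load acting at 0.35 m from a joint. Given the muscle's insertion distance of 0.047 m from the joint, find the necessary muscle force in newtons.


F_muscle = W * d_load / d_muscle
F_muscle = 99 * 0.35 / 0.047
Numerator = 34.6500
F_muscle = 737.2340


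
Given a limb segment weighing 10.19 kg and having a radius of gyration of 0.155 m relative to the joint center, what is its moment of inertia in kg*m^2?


I = m * k^2
I = 10.19 * 0.155^2
k^2 = 0.0240
I = 0.2448


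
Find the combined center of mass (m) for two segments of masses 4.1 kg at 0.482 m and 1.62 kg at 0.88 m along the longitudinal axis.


COM = (m1*x1 + m2*x2) / (m1 + m2)
COM = (4.1*0.482 + 1.62*0.88) / (4.1 + 1.62)
Numerator = 3.4018
Denominator = 5.7200
COM = 0.5947


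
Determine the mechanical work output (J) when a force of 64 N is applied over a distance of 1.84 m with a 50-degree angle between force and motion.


W = F * d * cos(theta)
theta = 50 deg = 0.8727 rad
cos(theta) = 0.6428
W = 64 * 1.84 * 0.6428
W = 75.6947


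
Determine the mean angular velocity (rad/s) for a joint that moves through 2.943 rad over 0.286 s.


omega = delta_theta / delta_t
omega = 2.943 / 0.286
omega = 10.2902


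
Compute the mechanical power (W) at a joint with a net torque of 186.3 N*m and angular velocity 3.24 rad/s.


P = M * omega
P = 186.3 * 3.24
P = 603.6120


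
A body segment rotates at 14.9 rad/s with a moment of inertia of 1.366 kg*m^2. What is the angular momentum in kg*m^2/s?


L = I * omega
L = 1.366 * 14.9
L = 20.3534


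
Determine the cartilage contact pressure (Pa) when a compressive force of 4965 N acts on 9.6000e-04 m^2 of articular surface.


P = F / A
P = 4965 / 9.6000e-04
P = 5.1719e+06


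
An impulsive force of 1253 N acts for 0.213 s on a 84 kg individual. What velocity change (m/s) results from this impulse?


J = F * dt = 1253 * 0.213 = 266.8890 N*s
delta_v = J / m
delta_v = 266.8890 / 84
delta_v = 3.1772


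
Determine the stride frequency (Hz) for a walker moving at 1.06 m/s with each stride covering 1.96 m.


f = v / stride_length
f = 1.06 / 1.96
f = 0.5408


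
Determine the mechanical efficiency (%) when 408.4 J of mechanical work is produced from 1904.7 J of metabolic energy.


eta = (W_mech / E_meta) * 100
eta = (408.4 / 1904.7) * 100
ratio = 0.2144
eta = 21.4417


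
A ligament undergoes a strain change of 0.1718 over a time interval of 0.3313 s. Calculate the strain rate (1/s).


strain_rate = delta_strain / delta_t
strain_rate = 0.1718 / 0.3313
strain_rate = 0.5186


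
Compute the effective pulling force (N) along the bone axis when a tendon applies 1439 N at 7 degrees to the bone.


F_eff = F_tendon * cos(theta)
theta = 7 deg = 0.1222 rad
cos(theta) = 0.9925
F_eff = 1439 * 0.9925
F_eff = 1428.2739


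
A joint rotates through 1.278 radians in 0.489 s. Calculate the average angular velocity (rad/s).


omega = delta_theta / delta_t
omega = 1.278 / 0.489
omega = 2.6135


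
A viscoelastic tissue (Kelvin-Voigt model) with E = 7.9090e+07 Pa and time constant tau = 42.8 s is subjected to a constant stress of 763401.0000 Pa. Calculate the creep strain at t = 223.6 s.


epsilon(t) = (sigma/E) * (1 - exp(-t/tau))
sigma/E = 763401.0000 / 7.9090e+07 = 0.0097
exp(-t/tau) = exp(-223.6 / 42.8) = 0.0054
epsilon = 0.0097 * (1 - 0.0054)
epsilon = 0.0096


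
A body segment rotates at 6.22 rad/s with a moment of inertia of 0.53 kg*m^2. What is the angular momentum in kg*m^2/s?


L = I * omega
L = 0.53 * 6.22
L = 3.2966


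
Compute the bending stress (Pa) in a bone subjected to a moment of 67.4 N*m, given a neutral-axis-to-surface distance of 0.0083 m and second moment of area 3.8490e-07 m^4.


sigma = M * c / I
sigma = 67.4 * 0.0083 / 3.8490e-07
M * c = 0.5594
sigma = 1.4534e+06


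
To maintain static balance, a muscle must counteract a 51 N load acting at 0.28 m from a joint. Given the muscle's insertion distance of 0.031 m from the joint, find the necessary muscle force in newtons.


F_muscle = W * d_load / d_muscle
F_muscle = 51 * 0.28 / 0.031
Numerator = 14.2800
F_muscle = 460.6452


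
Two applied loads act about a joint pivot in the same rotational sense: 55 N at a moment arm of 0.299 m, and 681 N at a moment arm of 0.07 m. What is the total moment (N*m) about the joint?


M = F1 * d1 + F2 * d2
M = 55 * 0.299 + 681 * 0.07
M = 16.4450 + 47.6700
M = 64.1150


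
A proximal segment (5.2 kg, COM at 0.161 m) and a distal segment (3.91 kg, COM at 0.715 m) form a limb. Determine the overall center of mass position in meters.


COM = (m1*x1 + m2*x2) / (m1 + m2)
COM = (5.2*0.161 + 3.91*0.715) / (5.2 + 3.91)
Numerator = 3.6329
Denominator = 9.1100
COM = 0.3988


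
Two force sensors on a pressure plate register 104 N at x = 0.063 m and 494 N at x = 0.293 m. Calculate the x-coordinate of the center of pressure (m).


COP_x = (F1*x1 + F2*x2) / (F1 + F2)
COP_x = (104*0.063 + 494*0.293) / (104 + 494)
Numerator = 151.2940
Denominator = 598
COP_x = 0.2530


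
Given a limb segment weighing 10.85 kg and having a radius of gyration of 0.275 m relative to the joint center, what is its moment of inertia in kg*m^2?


I = m * k^2
I = 10.85 * 0.275^2
k^2 = 0.0756
I = 0.8205


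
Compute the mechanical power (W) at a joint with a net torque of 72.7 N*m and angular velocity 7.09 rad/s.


P = M * omega
P = 72.7 * 7.09
P = 515.4430


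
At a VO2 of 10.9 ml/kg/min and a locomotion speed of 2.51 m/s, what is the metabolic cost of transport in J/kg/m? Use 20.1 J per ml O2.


Power per kg = VO2 * 20.1 / 60
Power per kg = 10.9 * 20.1 / 60 = 3.6515 W/kg
Cost = power_per_kg / speed
Cost = 3.6515 / 2.51
Cost = 1.4548


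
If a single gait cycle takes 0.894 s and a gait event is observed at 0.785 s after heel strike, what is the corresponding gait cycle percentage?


pct = (event_time / cycle_time) * 100
pct = (0.785 / 0.894) * 100
ratio = 0.8781
pct = 87.8076


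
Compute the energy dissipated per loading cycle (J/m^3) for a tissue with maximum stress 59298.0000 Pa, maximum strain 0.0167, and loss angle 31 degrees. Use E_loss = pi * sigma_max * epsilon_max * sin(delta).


E_loss = pi * sigma_max * epsilon_max * sin(delta)
delta = 31 deg = 0.5411 rad
sin(delta) = 0.5150
E_loss = pi * 59298.0000 * 0.0167 * 0.5150
E_loss = 1602.3070


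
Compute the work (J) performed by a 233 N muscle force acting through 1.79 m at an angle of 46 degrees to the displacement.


W = F * d * cos(theta)
theta = 46 deg = 0.8029 rad
cos(theta) = 0.6947
W = 233 * 1.79 * 0.6947
W = 289.7212


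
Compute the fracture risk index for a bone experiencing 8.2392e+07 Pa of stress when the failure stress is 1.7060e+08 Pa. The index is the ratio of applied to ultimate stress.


FRI = applied / ultimate
FRI = 8.2392e+07 / 1.7060e+08
FRI = 0.4830


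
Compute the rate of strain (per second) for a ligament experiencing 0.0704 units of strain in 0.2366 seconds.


strain_rate = delta_strain / delta_t
strain_rate = 0.0704 / 0.2366
strain_rate = 0.2975


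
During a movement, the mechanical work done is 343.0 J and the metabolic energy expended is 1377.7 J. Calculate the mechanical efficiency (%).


eta = (W_mech / E_meta) * 100
eta = (343.0 / 1377.7) * 100
ratio = 0.2490
eta = 24.8966


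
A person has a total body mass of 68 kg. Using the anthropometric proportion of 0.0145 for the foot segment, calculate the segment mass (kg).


m_segment = body_mass * fraction
m_segment = 68 * 0.0145
m_segment = 0.9860


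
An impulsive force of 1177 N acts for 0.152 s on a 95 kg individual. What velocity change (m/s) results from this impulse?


J = F * dt = 1177 * 0.152 = 178.9040 N*s
delta_v = J / m
delta_v = 178.9040 / 95
delta_v = 1.8832


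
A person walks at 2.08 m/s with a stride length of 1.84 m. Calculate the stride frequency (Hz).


f = v / stride_length
f = 2.08 / 1.84
f = 1.1304


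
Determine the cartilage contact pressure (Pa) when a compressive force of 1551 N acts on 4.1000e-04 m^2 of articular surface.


P = F / A
P = 1551 / 4.1000e-04
P = 3.7829e+06


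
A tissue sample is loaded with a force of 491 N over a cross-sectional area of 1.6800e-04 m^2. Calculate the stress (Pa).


stress = F / A
stress = 491 / 1.6800e-04
stress = 2.9226e+06


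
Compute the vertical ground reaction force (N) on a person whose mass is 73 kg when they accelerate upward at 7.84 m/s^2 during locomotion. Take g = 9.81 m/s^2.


GRF = m * (g + a)
GRF = 73 * (9.81 + 7.84)
GRF = 73 * 17.6500
GRF = 1288.4500


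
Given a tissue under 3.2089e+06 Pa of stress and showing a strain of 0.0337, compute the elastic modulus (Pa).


E = stress / strain
E = 3.2089e+06 / 0.0337
E = 9.5220e+07


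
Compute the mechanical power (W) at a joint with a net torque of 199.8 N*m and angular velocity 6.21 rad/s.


P = M * omega
P = 199.8 * 6.21
P = 1240.7580


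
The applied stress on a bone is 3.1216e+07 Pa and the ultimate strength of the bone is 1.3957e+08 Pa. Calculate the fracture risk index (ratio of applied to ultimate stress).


FRI = applied / ultimate
FRI = 3.1216e+07 / 1.3957e+08
FRI = 0.2237


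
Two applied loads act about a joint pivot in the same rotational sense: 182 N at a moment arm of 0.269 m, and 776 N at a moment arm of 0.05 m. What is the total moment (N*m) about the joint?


M = F1 * d1 + F2 * d2
M = 182 * 0.269 + 776 * 0.05
M = 48.9580 + 38.8000
M = 87.7580


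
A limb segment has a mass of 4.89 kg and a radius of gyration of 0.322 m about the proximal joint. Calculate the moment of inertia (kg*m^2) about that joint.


I = m * k^2
I = 4.89 * 0.322^2
k^2 = 0.1037
I = 0.5070


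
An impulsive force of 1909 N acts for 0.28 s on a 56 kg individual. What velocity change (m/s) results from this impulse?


J = F * dt = 1909 * 0.28 = 534.5200 N*s
delta_v = J / m
delta_v = 534.5200 / 56
delta_v = 9.5450


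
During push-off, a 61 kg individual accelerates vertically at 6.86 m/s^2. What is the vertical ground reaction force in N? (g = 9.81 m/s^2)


GRF = m * (g + a)
GRF = 61 * (9.81 + 6.86)
GRF = 61 * 16.6700
GRF = 1016.8700


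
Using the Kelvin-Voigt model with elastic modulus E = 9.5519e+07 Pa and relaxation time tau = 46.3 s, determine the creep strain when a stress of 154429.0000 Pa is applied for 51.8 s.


epsilon(t) = (sigma/E) * (1 - exp(-t/tau))
sigma/E = 154429.0000 / 9.5519e+07 = 0.0016
exp(-t/tau) = exp(-51.8 / 46.3) = 0.3267
epsilon = 0.0016 * (1 - 0.3267)
epsilon = 0.0011


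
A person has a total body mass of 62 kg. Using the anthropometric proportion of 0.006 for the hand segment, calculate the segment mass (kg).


m_segment = body_mass * fraction
m_segment = 62 * 0.006
m_segment = 0.3720


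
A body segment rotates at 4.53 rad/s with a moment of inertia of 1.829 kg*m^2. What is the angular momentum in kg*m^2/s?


L = I * omega
L = 1.829 * 4.53
L = 8.2854


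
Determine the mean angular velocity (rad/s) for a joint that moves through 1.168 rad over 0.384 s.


omega = delta_theta / delta_t
omega = 1.168 / 0.384
omega = 3.0417


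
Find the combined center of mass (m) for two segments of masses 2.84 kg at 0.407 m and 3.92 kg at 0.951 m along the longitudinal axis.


COM = (m1*x1 + m2*x2) / (m1 + m2)
COM = (2.84*0.407 + 3.92*0.951) / (2.84 + 3.92)
Numerator = 4.8838
Denominator = 6.7600
COM = 0.7225


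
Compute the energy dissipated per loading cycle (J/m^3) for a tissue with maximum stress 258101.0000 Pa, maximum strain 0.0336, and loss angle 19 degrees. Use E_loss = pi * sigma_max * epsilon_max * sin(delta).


E_loss = pi * sigma_max * epsilon_max * sin(delta)
delta = 19 deg = 0.3316 rad
sin(delta) = 0.3256
E_loss = pi * 258101.0000 * 0.0336 * 0.3256
E_loss = 8869.9415


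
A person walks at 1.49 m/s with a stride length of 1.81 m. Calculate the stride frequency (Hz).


f = v / stride_length
f = 1.49 / 1.81
f = 0.8232


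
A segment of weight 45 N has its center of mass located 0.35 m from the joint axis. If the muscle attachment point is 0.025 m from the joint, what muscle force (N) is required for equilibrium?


F_muscle = W * d_load / d_muscle
F_muscle = 45 * 0.35 / 0.025
Numerator = 15.7500
F_muscle = 630.0000


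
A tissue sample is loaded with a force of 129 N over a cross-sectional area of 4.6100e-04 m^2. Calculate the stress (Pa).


stress = F / A
stress = 129 / 4.6100e-04
stress = 279826.4642


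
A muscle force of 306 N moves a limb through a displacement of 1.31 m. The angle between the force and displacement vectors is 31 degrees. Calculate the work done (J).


W = F * d * cos(theta)
theta = 31 deg = 0.5411 rad
cos(theta) = 0.8572
W = 306 * 1.31 * 0.8572
W = 343.6041


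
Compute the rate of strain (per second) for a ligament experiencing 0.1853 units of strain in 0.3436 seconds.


strain_rate = delta_strain / delta_t
strain_rate = 0.1853 / 0.3436
strain_rate = 0.5393


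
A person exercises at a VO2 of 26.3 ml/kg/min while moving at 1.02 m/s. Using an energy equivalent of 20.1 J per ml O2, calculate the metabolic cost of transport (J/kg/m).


Power per kg = VO2 * 20.1 / 60
Power per kg = 26.3 * 20.1 / 60 = 8.8105 W/kg
Cost = power_per_kg / speed
Cost = 8.8105 / 1.02
Cost = 8.6377


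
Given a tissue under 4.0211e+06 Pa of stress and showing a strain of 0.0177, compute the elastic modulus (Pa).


E = stress / strain
E = 4.0211e+06 / 0.0177
E = 2.2718e+08


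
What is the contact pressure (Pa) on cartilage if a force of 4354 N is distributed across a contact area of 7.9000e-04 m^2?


P = F / A
P = 4354 / 7.9000e-04
P = 5.5114e+06


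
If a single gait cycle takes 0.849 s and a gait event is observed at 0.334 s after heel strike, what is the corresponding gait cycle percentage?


pct = (event_time / cycle_time) * 100
pct = (0.334 / 0.849) * 100
ratio = 0.3934
pct = 39.3404


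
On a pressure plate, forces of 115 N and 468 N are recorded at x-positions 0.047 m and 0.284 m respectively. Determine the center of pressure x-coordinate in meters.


COP_x = (F1*x1 + F2*x2) / (F1 + F2)
COP_x = (115*0.047 + 468*0.284) / (115 + 468)
Numerator = 138.3170
Denominator = 583
COP_x = 0.2373


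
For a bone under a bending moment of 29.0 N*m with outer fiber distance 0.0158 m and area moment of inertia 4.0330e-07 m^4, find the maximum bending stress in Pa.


sigma = M * c / I
sigma = 29.0 * 0.0158 / 4.0330e-07
M * c = 0.4582
sigma = 1.1361e+06


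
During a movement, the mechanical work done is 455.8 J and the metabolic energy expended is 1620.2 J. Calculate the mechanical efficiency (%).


eta = (W_mech / E_meta) * 100
eta = (455.8 / 1620.2) * 100
ratio = 0.2813
eta = 28.1323


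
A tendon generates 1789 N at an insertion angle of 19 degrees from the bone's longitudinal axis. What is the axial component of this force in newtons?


F_eff = F_tendon * cos(theta)
theta = 19 deg = 0.3316 rad
cos(theta) = 0.9455
F_eff = 1789 * 0.9455
F_eff = 1691.5327


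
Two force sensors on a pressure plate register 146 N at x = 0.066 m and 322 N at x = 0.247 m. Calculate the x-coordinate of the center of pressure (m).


COP_x = (F1*x1 + F2*x2) / (F1 + F2)
COP_x = (146*0.066 + 322*0.247) / (146 + 322)
Numerator = 89.1700
Denominator = 468
COP_x = 0.1905


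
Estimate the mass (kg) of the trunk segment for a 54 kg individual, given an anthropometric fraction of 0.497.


m_segment = body_mass * fraction
m_segment = 54 * 0.497
m_segment = 26.8380


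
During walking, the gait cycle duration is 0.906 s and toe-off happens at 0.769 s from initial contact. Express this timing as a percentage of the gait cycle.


pct = (event_time / cycle_time) * 100
pct = (0.769 / 0.906) * 100
ratio = 0.8488
pct = 84.8786


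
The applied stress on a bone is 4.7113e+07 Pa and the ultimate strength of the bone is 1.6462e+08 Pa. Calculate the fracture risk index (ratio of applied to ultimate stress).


FRI = applied / ultimate
FRI = 4.7113e+07 / 1.6462e+08
FRI = 0.2862


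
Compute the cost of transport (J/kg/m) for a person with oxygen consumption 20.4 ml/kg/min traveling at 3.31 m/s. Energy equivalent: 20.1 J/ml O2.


Power per kg = VO2 * 20.1 / 60
Power per kg = 20.4 * 20.1 / 60 = 6.8340 W/kg
Cost = power_per_kg / speed
Cost = 6.8340 / 3.31
Cost = 2.0647


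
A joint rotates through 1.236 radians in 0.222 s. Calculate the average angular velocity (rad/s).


omega = delta_theta / delta_t
omega = 1.236 / 0.222
omega = 5.5676


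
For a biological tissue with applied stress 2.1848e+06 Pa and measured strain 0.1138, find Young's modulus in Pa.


E = stress / strain
E = 2.1848e+06 / 0.1138
E = 1.9199e+07


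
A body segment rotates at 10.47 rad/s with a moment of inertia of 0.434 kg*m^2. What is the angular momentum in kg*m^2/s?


L = I * omega
L = 0.434 * 10.47
L = 4.5440


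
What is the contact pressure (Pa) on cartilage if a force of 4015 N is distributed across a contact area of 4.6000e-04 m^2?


P = F / A
P = 4015 / 4.6000e-04
P = 8.7283e+06


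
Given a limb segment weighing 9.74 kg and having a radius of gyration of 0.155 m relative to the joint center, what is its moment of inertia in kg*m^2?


I = m * k^2
I = 9.74 * 0.155^2
k^2 = 0.0240
I = 0.2340


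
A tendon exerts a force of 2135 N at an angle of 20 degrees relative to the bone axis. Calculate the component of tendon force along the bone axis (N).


F_eff = F_tendon * cos(theta)
theta = 20 deg = 0.3491 rad
cos(theta) = 0.9397
F_eff = 2135 * 0.9397
F_eff = 2006.2437


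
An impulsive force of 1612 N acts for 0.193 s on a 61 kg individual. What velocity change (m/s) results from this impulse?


J = F * dt = 1612 * 0.193 = 311.1160 N*s
delta_v = J / m
delta_v = 311.1160 / 61
delta_v = 5.1003


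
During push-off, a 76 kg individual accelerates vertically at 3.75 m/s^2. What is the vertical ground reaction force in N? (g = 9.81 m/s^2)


GRF = m * (g + a)
GRF = 76 * (9.81 + 3.75)
GRF = 76 * 13.5600
GRF = 1030.5600


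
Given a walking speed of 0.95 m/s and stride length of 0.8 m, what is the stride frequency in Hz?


f = v / stride_length
f = 0.95 / 0.8
f = 1.1875


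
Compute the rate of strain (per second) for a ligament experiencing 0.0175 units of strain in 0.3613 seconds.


strain_rate = delta_strain / delta_t
strain_rate = 0.0175 / 0.3613
strain_rate = 0.0484


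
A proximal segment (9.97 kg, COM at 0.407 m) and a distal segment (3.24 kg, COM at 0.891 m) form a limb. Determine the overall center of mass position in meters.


COM = (m1*x1 + m2*x2) / (m1 + m2)
COM = (9.97*0.407 + 3.24*0.891) / (9.97 + 3.24)
Numerator = 6.9446
Denominator = 13.2100
COM = 0.5257


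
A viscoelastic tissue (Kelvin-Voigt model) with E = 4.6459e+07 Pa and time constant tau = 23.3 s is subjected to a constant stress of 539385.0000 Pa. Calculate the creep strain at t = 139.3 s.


epsilon(t) = (sigma/E) * (1 - exp(-t/tau))
sigma/E = 539385.0000 / 4.6459e+07 = 0.0116
exp(-t/tau) = exp(-139.3 / 23.3) = 0.0025
epsilon = 0.0116 * (1 - 0.0025)
epsilon = 0.0116


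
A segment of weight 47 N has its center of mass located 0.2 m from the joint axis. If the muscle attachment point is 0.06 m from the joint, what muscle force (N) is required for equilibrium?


F_muscle = W * d_load / d_muscle
F_muscle = 47 * 0.2 / 0.06
Numerator = 9.4000
F_muscle = 156.6667


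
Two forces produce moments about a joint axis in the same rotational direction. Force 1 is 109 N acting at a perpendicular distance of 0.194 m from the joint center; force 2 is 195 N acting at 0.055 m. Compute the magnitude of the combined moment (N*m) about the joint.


M = F1 * d1 + F2 * d2
M = 109 * 0.194 + 195 * 0.055
M = 21.1460 + 10.7250
M = 31.8710


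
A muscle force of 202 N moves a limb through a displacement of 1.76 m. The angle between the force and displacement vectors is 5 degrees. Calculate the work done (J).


W = F * d * cos(theta)
theta = 5 deg = 0.0873 rad
cos(theta) = 0.9962
W = 202 * 1.76 * 0.9962
W = 354.1671


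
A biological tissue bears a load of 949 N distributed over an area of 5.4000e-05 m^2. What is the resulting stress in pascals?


stress = F / A
stress = 949 / 5.4000e-05
stress = 1.7574e+07


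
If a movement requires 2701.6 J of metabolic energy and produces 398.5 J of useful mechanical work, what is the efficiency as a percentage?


eta = (W_mech / E_meta) * 100
eta = (398.5 / 2701.6) * 100
ratio = 0.1475
eta = 14.7505


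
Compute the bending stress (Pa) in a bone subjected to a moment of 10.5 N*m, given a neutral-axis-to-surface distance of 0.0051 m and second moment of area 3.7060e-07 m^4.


sigma = M * c / I
sigma = 10.5 * 0.0051 / 3.7060e-07
M * c = 0.0536
sigma = 144495.4128


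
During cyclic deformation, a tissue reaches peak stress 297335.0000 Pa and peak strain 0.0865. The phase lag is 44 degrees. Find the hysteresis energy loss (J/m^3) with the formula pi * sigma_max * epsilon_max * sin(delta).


E_loss = pi * sigma_max * epsilon_max * sin(delta)
delta = 44 deg = 0.7679 rad
sin(delta) = 0.6947
E_loss = pi * 297335.0000 * 0.0865 * 0.6947
E_loss = 56128.4808


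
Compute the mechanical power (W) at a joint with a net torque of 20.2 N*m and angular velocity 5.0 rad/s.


P = M * omega
P = 20.2 * 5.0
P = 101.0000
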